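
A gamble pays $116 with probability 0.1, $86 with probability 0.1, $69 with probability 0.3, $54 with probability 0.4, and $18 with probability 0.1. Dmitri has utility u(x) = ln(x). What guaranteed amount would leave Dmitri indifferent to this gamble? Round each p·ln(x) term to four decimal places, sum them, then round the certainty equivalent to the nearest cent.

E[u] = 0.1·ln(116) + 0.1·ln(86) + 0.3·ln(69) + 0.4·ln(54) + 0.1·ln(18) = 0.4754 + 0.4454 + 1.2702 + 1.5956 + 0.2890 = 4.0756
CE = e^4.0756 ≈ 58.89

$58.89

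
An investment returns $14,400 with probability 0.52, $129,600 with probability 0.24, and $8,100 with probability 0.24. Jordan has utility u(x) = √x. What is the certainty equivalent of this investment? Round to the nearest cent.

$29,036.16

E[u] = 0.52·√14400 + 0.24·√129600 + 0.24·√8100 = 0.52·120 + 0.24·360 + 0.24·90 = 170.4
CE = (170.4)² = 29036.16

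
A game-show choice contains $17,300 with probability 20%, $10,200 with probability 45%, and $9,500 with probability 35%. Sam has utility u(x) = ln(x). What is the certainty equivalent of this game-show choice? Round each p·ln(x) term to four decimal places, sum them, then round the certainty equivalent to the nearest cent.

$11,059.00

E[u] = 0.2·ln(17300) + 0.45·ln(10200) + 0.35·ln(9500) = 1.9517 + 4.1536 + 3.2057 = 9.3110
CE = e^9.3110 ≈ 11059.00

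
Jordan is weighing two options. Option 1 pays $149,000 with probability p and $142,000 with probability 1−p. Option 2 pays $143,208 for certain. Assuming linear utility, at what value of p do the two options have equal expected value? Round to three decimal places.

p = 0.173

p·149000 + (1−p)·142000 = 143208
7000p + 142000 = 143208
p = (143208 − 142000) / 7000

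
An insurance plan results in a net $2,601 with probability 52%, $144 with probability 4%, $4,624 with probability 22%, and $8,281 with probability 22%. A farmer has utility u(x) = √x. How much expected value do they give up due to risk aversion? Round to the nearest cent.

$355.86

E[u] = 0.52·√2601 + 0.04·√144 + 0.22·√4624 + 0.22·√8281 = 0.52·51 + 0.04·12 + 0.22·68 + 0.22·91 = 61.98
CE = (61.98)² = 3841.5204
Risk premium = EV − CE = 4197.38 − 3841.5204 = 355.8596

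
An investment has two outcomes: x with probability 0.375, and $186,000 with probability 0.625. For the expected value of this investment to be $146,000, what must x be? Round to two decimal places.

x = $79,333.33

0.375·x + 0.625·186000 = 146000
0.375·x = 146000 − 116250 = 29750
x = 29750 / 0.375 = 79333.3333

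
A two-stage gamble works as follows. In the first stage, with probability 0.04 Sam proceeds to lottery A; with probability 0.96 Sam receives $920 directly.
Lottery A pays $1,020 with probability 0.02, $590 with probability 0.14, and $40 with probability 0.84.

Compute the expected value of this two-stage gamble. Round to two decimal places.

$888.66

EV(A) = 0.02 × 1020 + 0.14 × 590 + 0.84 × 40 = 20.4 + 82.6 + 33.6 = 136.6
Branch B: 920 (certain)
Overall = 0.04 × 136.6 + 0.96 × 920 = 5.464 + 883.2 = 888.664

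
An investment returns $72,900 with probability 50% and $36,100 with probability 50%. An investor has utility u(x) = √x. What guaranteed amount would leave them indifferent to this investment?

E[u] = 0.5·√72900 + 0.5·√36100 = 0.5·270 + 0.5·190 = 230
CE = (230)² = 52900

$52,900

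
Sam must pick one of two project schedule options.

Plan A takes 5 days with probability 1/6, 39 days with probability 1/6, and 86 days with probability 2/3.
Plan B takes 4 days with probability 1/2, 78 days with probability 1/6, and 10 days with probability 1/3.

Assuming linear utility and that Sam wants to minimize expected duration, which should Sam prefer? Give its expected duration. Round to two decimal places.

Plan B (18.33 days)

Plan A = 1/6 × 5 + 1/6 × 39 + 2/3 × 86 = 0.8333 + 6.5 + 57.3333 = 64.6667
Plan B = 1/2 × 4 + 1/6 × 78 + 1/3 × 10 = 2 + 13 + 3.3333 = 18.3333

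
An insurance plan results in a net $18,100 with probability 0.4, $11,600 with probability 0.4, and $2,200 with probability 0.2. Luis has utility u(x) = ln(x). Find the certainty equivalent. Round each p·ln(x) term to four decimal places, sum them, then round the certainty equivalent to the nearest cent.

E[u] = 0.4·ln(18100) + 0.4·ln(11600) + 0.2·ln(2200) = 3.9215 + 3.7435 + 1.5392 = 9.2042
CE = e^9.2042 ≈ 9938.78

$9,938.78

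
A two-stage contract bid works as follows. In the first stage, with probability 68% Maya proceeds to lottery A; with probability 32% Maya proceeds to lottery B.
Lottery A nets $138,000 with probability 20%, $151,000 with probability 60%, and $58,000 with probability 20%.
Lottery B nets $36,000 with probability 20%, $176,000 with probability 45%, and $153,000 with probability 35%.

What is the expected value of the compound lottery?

$133,048

EV(A) = 0.2 × 138000 + 0.6 × 151000 + 0.2 × 58000 = 27600 + 90600 + 11600 = 129800
EV(B) = 0.2 × 36000 + 0.45 × 176000 + 0.35 × 153000 = 7200 + 79200 + 53550 = 139950
Overall = 0.68 × 129800 + 0.32 × 139950 = 88264 + 44784 = 133048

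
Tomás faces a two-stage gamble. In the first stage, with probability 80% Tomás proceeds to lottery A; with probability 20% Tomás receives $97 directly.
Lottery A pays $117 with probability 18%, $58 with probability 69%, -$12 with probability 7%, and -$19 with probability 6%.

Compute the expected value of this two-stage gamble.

EV(A) = 0.18 × 117 + 0.69 × 58 + 0.07 × (-12) + 0.06 × (-19) = 21.06 + 40.02 − 0.84 − 1.14 = 59.1
Branch B: 97 (certain)
Overall = 0.8 × 59.1 + 0.2 × 97 = 47.28 + 19.4 = 66.68

$66.68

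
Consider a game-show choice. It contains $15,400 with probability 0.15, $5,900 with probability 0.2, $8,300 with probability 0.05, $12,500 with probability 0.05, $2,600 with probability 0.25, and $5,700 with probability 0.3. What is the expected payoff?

$6,890

EV = 0.15 × 15400 + 0.2 × 5900 + 0.05 × 8300 + 0.05 × 12500 + 0.25 × 2600 + 0.3 × 5700 = 2310 + 1180 + 415 + 625 + 650 + 1710 = 6890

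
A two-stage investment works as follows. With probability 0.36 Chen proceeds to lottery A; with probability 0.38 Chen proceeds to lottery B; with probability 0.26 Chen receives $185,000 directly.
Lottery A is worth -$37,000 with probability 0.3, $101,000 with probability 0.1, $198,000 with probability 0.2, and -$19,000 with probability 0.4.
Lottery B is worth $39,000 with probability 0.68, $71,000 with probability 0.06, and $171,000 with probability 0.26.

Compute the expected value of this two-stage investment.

EV(A) = 0.3 × (-37000) + 0.1 × 101000 + 0.2 × 198000 + 0.4 × (-19000) = -11100 + 10100 + 39600 − 7600 = 31000
EV(B) = 0.68 × 39000 + 0.06 × 71000 + 0.26 × 171000 = 26520 + 4260 + 44460 = 75240
Branch C: 185000 (certain)
Overall = 0.36 × 31000 + 0.38 × 75240 + 0.26 × 185000 = 11160 + 28591.2 + 48100 = 87851.2

$87,851.20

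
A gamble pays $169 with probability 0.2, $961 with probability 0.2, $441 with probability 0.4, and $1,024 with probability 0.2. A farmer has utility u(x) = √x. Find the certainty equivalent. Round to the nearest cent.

$556.96

E[u] = 0.2·√169 + 0.2·√961 + 0.4·√441 + 0.2·√1024 = 0.2·13 + 0.2·31 + 0.4·21 + 0.2·32 = 23.6
CE = (23.6)² = 556.96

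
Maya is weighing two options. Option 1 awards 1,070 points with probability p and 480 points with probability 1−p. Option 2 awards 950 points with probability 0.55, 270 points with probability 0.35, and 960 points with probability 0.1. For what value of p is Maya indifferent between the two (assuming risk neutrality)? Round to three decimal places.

EV(Option 2) = 0.55 × 950 + 0.35 × 270 + 0.1 × 960 = 522.5 + 94.5 + 96 = 713
p·1070 + (1−p)·480 = 713
590p + 480 = 713
p = (713 − 480) / 590

p = 0.395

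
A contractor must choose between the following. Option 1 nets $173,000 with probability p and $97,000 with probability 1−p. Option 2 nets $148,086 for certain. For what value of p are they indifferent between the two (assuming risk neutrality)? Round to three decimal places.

p = 0.672

p·173000 + (1−p)·97000 = 148086
76000p + 97000 = 148086
p = (148086 − 97000) / 76000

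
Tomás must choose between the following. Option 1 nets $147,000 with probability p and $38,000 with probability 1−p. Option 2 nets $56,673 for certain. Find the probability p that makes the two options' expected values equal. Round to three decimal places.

p·147000 + (1−p)·38000 = 56673
109000p + 38000 = 56673
p = (56673 − 38000) / 109000

p = 0.171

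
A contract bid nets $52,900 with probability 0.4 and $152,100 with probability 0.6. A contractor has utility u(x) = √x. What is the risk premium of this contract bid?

E[u] = 0.4·√52900 + 0.6·√152100 = 0.4·230 + 0.6·390 = 326
CE = (326)² = 106276
Risk premium = EV − CE = 112420 − 106276 = 6144

$6,144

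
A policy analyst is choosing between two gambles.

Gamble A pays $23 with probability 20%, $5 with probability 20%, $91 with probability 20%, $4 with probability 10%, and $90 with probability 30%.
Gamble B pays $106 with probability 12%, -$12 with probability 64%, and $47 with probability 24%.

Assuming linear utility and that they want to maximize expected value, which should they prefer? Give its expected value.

Gamble A = 0.2 × 23 + 0.2 × 5 + 0.2 × 91 + 0.1 × 4 + 0.3 × 90 = 4.6 + 1 + 18.2 + 0.4 + 27 = 51.2
Gamble B = 0.12 × 106 + 0.64 × (-12) + 0.24 × 47 = 12.72 − 7.68 + 11.28 = 16.32

Gamble A ($51.20)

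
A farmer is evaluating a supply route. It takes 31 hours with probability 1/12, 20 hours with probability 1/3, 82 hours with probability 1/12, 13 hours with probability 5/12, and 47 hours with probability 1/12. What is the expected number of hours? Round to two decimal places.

EV = 1/12 × 31 + 1/3 × 20 + 1/12 × 82 + 5/12 × 13 + 1/12 × 47 = 2.5833 + 6.6667 + 6.8333 + 5.4167 + 3.9167 = 25.4167

25.42 hours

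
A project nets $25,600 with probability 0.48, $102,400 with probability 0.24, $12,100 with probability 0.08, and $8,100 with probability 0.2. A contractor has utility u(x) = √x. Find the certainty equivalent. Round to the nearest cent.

E[u] = 0.48·√25600 + 0.24·√102400 + 0.08·√12100 + 0.2·√8100 = 0.48·160 + 0.24·320 + 0.08·110 + 0.2·90 = 180.4
CE = (180.4)² = 32544.16

$32,544.16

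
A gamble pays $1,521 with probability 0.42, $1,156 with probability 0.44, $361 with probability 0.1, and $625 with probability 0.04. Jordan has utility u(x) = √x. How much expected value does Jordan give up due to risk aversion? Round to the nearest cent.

E[u] = 0.42·√1521 + 0.44·√1156 + 0.1·√361 + 0.04·√625 = 0.42·39 + 0.44·34 + 0.1·19 + 0.04·25 = 34.24
CE = (34.24)² = 1172.3776
Risk premium = EV − CE = 1208.56 − 1172.3776 = 36.1824

$36.18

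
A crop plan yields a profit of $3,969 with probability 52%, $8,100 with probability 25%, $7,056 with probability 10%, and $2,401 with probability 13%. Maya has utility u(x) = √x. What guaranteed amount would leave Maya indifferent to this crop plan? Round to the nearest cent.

E[u] = 0.52·√3969 + 0.25·√8100 + 0.1·√7056 + 0.13·√2401 = 0.52·63 + 0.25·90 + 0.1·84 + 0.13·49 = 70.03
CE = (70.03)² = 4904.2009

$4,904.20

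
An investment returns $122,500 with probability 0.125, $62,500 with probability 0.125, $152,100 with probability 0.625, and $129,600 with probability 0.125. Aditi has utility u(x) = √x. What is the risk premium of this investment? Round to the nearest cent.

$2,073.44

E[u] = 0.125·√122500 + 0.125·√62500 + 0.625·√152100 + 0.125·√129600 = 0.125·350 + 0.125·250 + 0.625·390 + 0.125·360 = 363.75
CE = (363.75)² = 132314.0625
Risk premium = EV − CE = 134387.5 − 132314.0625 = 2073.4375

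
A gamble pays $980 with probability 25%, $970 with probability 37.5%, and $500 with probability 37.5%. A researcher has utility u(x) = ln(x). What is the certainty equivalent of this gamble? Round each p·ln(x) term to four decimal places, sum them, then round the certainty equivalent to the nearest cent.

E[u] = 0.25·ln(980) + 0.375·ln(970) + 0.375·ln(500) = 1.7219 + 2.5790 + 2.3305 = 6.6314
CE = e^6.6314 ≈ 758.54

$758.54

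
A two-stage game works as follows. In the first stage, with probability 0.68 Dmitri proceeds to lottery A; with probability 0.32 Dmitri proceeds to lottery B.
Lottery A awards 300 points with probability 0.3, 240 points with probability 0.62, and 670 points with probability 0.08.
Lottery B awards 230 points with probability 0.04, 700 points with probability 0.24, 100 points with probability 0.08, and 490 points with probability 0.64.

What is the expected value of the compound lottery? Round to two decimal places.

358.45 points

EV(A) = 0.3 × 300 + 0.62 × 240 + 0.08 × 670 = 90 + 148.8 + 53.6 = 292.4
EV(B) = 0.04 × 230 + 0.24 × 700 + 0.08 × 100 + 0.64 × 490 = 9.2 + 168 + 8 + 313.6 = 498.8
Overall = 0.68 × 292.4 + 0.32 × 498.8 = 198.832 + 159.616 = 358.448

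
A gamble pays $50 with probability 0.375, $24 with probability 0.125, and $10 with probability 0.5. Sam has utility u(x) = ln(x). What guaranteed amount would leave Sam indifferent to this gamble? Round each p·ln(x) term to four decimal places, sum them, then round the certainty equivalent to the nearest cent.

E[u] = 0.375·ln(50) + 0.125·ln(24) + 0.5·ln(10) = 1.4670 + 0.3973 + 1.1513 = 3.0156
CE = e^3.0156 ≈ 20.40

$20.40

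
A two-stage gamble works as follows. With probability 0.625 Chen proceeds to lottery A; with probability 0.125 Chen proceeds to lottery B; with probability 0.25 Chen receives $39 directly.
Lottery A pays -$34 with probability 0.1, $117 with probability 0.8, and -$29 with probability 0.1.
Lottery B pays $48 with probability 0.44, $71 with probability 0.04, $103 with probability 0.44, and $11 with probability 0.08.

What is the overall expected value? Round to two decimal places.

$73.08

EV(A) = 0.1 × (-34) + 0.8 × 117 + 0.1 × (-29) = -3.4 + 93.6 − 2.9 = 87.3
EV(B) = 0.44 × 48 + 0.04 × 71 + 0.44 × 103 + 0.08 × 11 = 21.12 + 2.84 + 45.32 + 0.88 = 70.16
Branch C: 39 (certain)
Overall = 0.625 × 87.3 + 0.125 × 70.16 + 0.25 × 39 = 54.5625 + 8.77 + 9.75 = 73.0825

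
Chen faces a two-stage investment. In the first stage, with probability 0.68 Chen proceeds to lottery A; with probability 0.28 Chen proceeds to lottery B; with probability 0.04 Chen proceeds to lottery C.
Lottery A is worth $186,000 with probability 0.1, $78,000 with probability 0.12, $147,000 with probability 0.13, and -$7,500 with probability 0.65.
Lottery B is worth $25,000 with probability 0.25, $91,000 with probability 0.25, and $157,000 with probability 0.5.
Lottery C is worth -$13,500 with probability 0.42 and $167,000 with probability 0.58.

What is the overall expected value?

$62,440.20

EV(A) = 0.1 × 186000 + 0.12 × 78000 + 0.13 × 147000 + 0.65 × (-7500) = 18600 + 9360 + 19110 − 4875 = 42195
EV(B) = 0.25 × 25000 + 0.25 × 91000 + 0.5 × 157000 = 6250 + 22750 + 78500 = 107500
EV(C) = 0.42 × (-13500) + 0.58 × 167000 = -5670 + 96860 = 91190
Overall = 0.68 × 42195 + 0.28 × 107500 + 0.04 × 91190 = 28692.6 + 30100 + 3647.6 = 62440.2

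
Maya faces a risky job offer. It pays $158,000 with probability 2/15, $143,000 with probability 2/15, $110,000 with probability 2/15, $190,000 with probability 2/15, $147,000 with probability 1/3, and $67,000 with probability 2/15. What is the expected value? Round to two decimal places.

$138,066.67

EV = 2/15 × 158000 + 2/15 × 143000 + 2/15 × 110000 + 2/15 × 190000 + 1/3 × 147000 + 2/15 × 67000 = 21066.6667 + 19066.6667 + 14666.6667 + 25333.3333 + 49000 + 8933.3333 = 138066.6667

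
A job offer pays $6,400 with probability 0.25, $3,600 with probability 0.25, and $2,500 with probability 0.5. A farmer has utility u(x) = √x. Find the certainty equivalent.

E[u] = 0.25·√6400 + 0.25·√3600 + 0.5·√2500 = 0.25·80 + 0.25·60 + 0.5·50 = 60
CE = (60)² = 3600

$3,600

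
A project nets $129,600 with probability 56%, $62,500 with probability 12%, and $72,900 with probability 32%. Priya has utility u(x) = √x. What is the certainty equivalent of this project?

E[u] = 0.56·√129600 + 0.12·√62500 + 0.32·√72900 = 0.56·360 + 0.12·250 + 0.32·270 = 318
CE = (318)² = 101124

$101,124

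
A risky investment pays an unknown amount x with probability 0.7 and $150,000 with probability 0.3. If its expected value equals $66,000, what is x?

0.7·x + 0.3·150000 = 66000
0.7·x = 66000 − 45000 = 21000
x = 21000 / 0.7 = 30000

x = $30,000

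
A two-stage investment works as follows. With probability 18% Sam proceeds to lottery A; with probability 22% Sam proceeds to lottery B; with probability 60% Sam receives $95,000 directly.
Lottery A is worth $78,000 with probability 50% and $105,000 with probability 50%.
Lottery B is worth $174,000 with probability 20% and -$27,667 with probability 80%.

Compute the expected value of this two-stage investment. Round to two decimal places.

EV(A) = 0.5 × 78000 + 0.5 × 105000 = 39000 + 52500 = 91500
EV(B) = 0.2 × 174000 + 0.8 × (-27667) = 34800 − 22133.6 = 12666.4
Branch C: 95000 (certain)
Overall = 0.18 × 91500 + 0.22 × 12666.4 + 0.6 × 95000 = 16470 + 2786.608 + 57000 = 76256.608

$76,256.61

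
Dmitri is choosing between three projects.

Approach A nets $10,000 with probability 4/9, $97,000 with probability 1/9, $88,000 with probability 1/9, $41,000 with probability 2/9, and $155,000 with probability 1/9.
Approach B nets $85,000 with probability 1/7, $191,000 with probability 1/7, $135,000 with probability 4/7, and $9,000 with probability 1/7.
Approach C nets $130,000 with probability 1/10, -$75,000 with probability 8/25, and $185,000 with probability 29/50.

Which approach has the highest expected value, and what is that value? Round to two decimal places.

Approach A = 4/9 × 10000 + 1/9 × 97000 + 1/9 × 88000 + 2/9 × 41000 + 1/9 × 155000 = 4444.4444 + 10777.7778 + 9777.7778 + 9111.1111 + 17222.2222 = 51333.3333
Approach B = 1/7 × 85000 + 1/7 × 191000 + 4/7 × 135000 + 1/7 × 9000 = 12142.8571 + 27285.7143 + 77142.8571 + 1285.7143 = 117857.1429
Approach C = 1/10 × 130000 + 8/25 × (-75000) + 29/50 × 185000 = 13000 − 24000 + 107300 = 96300

Approach B ($117,857.14)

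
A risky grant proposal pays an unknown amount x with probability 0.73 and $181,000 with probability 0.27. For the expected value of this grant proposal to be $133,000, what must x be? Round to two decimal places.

x = $115,246.58

0.73·x + 0.27·181000 = 133000
0.73·x = 133000 − 48870 = 84130
x = 84130 / 0.73 = 115246.5753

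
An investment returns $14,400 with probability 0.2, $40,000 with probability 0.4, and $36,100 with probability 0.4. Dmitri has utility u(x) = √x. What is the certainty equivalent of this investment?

E[u] = 0.2·√14400 + 0.4·√40000 + 0.4·√36100 = 0.2·120 + 0.4·200 + 0.4·190 = 180
CE = (180)² = 32400

$32,400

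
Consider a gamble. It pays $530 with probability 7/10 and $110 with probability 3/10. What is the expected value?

$404

EV = 7/10 × 530 + 3/10 × 110 = 371 + 33 = 404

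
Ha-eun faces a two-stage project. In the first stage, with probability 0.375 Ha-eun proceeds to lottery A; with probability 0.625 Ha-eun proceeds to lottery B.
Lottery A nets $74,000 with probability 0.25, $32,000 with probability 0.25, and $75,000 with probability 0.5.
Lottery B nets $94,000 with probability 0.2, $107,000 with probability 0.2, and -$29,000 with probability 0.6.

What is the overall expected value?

$38,250

EV(A) = 0.25 × 74000 + 0.25 × 32000 + 0.5 × 75000 = 18500 + 8000 + 37500 = 64000
EV(B) = 0.2 × 94000 + 0.2 × 107000 + 0.6 × (-29000) = 18800 + 21400 − 17400 = 22800
Overall = 0.375 × 64000 + 0.625 × 22800 = 24000 + 14250 = 38250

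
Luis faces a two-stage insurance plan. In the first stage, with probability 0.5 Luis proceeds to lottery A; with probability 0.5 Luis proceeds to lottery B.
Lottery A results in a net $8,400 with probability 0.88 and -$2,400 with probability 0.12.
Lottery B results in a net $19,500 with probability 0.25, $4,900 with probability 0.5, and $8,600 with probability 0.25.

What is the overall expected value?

EV(A) = 0.88 × 8400 + 0.12 × (-2400) = 7392 − 288 = 7104
EV(B) = 0.25 × 19500 + 0.5 × 4900 + 0.25 × 8600 = 4875 + 2450 + 2150 = 9475
Overall = 0.5 × 7104 + 0.5 × 9475 = 3552 + 4737.5 = 8289.5

$8,289.50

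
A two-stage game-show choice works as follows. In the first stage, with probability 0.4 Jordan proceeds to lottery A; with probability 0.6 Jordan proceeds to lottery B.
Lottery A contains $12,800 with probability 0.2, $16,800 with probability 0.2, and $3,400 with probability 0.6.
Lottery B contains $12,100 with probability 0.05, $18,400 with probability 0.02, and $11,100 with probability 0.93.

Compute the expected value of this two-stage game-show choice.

EV(A) = 0.2 × 12800 + 0.2 × 16800 + 0.6 × 3400 = 2560 + 3360 + 2040 = 7960
EV(B) = 0.05 × 12100 + 0.02 × 18400 + 0.93 × 11100 = 605 + 368 + 10323 = 11296
Overall = 0.4 × 7960 + 0.6 × 11296 = 3184 + 6777.6 = 9961.6

$9,961.60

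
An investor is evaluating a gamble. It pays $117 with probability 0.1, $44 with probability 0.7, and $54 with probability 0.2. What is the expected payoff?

$53.30

EV = 0.1 × 117 + 0.7 × 44 + 0.2 × 54 = 11.7 + 30.8 + 10.8 = 53.3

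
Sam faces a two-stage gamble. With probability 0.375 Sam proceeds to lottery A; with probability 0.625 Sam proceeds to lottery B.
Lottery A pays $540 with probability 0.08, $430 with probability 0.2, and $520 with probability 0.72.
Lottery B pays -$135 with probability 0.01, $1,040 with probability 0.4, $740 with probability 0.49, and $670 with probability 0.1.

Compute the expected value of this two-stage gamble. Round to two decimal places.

EV(A) = 0.08 × 540 + 0.2 × 430 + 0.72 × 520 = 43.2 + 86 + 374.4 = 503.6
EV(B) = 0.01 × (-135) + 0.4 × 1040 + 0.49 × 740 + 0.1 × 670 = -1.35 + 416 + 362.6 + 67 = 844.25
Overall = 0.375 × 503.6 + 0.625 × 844.25 = 188.85 + 527.65625 = 716.50625

$716.51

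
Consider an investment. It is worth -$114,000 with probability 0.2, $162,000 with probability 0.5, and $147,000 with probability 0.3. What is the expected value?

EV = 0.2 × (-114000) + 0.5 × 162000 + 0.3 × 147000 = -22800 + 81000 + 44100 = 102300

$102,300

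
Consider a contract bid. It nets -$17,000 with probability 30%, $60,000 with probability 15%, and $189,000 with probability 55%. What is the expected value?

$107,850

EV = 0.3 × (-17000) + 0.15 × 60000 + 0.55 × 189000 = -5100 + 9000 + 103950 = 107850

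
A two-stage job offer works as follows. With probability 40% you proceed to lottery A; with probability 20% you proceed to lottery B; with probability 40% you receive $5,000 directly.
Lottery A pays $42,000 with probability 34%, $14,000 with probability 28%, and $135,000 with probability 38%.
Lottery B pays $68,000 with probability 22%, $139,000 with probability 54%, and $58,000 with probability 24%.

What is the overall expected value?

EV(A) = 0.34 × 42000 + 0.28 × 14000 + 0.38 × 135000 = 14280 + 3920 + 51300 = 69500
EV(B) = 0.22 × 68000 + 0.54 × 139000 + 0.24 × 58000 = 14960 + 75060 + 13920 = 103940
Branch C: 5000 (certain)
Overall = 0.4 × 69500 + 0.2 × 103940 + 0.4 × 5000 = 27800 + 20788 + 2000 = 50588

$50,588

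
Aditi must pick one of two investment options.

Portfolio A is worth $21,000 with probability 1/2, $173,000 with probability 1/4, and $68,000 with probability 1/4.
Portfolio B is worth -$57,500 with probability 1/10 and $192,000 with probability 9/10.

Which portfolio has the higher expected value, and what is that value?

Portfolio A = 1/2 × 21000 + 1/4 × 173000 + 1/4 × 68000 = 10500 + 43250 + 17000 = 70750
Portfolio B = 1/10 × (-57500) + 9/10 × 192000 = -5750 + 172800 = 167050

Portfolio B ($167,050)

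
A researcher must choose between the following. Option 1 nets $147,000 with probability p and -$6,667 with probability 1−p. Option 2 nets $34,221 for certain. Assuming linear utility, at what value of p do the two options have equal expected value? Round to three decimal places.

p = 0.266

p·147000 + (1−p)·(-6667) = 34221
153667p − 6667 = 34221
p = (34221 + 6667) / 153667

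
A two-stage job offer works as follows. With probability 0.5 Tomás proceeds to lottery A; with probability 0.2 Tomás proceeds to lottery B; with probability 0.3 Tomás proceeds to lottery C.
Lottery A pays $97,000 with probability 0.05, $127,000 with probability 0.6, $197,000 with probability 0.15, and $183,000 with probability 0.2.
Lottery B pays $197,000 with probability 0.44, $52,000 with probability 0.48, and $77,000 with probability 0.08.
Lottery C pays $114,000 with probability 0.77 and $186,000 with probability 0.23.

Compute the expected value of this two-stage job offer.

EV(A) = 0.05 × 97000 + 0.6 × 127000 + 0.15 × 197000 + 0.2 × 183000 = 4850 + 76200 + 29550 + 36600 = 147200
EV(B) = 0.44 × 197000 + 0.48 × 52000 + 0.08 × 77000 = 86680 + 24960 + 6160 = 117800
EV(C) = 0.77 × 114000 + 0.23 × 186000 = 87780 + 42780 = 130560
Overall = 0.5 × 147200 + 0.2 × 117800 + 0.3 × 130560 = 73600 + 23560 + 39168 = 136328

$136,328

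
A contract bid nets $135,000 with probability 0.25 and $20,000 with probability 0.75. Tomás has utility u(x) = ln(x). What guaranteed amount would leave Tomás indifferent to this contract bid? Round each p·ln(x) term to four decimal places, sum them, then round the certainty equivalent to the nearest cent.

$32,237.96

E[u] = 0.25·ln(135000) + 0.75·ln(20000) = 2.9533 + 7.4276 = 10.3809
CE = e^10.3809 ≈ 32237.96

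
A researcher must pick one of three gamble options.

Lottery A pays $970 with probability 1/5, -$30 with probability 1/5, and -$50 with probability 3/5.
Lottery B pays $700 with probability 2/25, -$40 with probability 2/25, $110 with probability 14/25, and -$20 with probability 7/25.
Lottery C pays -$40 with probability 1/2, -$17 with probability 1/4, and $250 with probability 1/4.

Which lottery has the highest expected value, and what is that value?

Lottery A = 1/5 × 970 + 1/5 × (-30) + 3/5 × (-50) = 194 − 6 − 30 = 158
Lottery B = 2/25 × 700 + 2/25 × (-40) + 14/25 × 110 + 7/25 × (-20) = 56 − 3.2 + 61.6 − 5.6 = 108.8
Lottery C = 1/2 × (-40) + 1/4 × (-17) + 1/4 × 250 = -20 − 4.25 + 62.5 = 38.25

Lottery A ($158)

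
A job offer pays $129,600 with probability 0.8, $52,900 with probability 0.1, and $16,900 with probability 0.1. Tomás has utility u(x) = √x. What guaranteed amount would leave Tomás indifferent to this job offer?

E[u] = 0.8·√129600 + 0.1·√52900 + 0.1·√16900 = 0.8·360 + 0.1·230 + 0.1·130 = 324
CE = (324)² = 104976

$104,976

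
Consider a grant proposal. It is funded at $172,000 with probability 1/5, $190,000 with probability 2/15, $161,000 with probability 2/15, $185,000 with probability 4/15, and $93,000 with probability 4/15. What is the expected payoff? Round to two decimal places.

$155,333.33

EV = 1/5 × 172000 + 2/15 × 190000 + 2/15 × 161000 + 4/15 × 185000 + 4/15 × 93000 = 34400 + 25333.3333 + 21466.6667 + 49333.3333 + 24800 = 155333.3333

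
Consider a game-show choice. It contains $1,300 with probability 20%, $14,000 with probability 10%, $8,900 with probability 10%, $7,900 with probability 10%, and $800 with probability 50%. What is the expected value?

$3,740

EV = 0.2 × 1300 + 0.1 × 14000 + 0.1 × 8900 + 0.1 × 7900 + 0.5 × 800 = 260 + 1400 + 890 + 790 + 400 = 3740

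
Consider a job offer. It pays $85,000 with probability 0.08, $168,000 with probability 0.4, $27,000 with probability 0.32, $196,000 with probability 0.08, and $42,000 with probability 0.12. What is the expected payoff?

EV = 0.08 × 85000 + 0.4 × 168000 + 0.32 × 27000 + 0.08 × 196000 + 0.12 × 42000 = 6800 + 67200 + 8640 + 15680 + 5040 = 103360

$103,360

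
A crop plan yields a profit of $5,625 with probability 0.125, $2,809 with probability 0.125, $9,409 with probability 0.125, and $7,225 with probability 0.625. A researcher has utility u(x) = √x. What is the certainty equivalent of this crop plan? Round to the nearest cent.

$6,601.56

E[u] = 0.125·√5625 + 0.125·√2809 + 0.125·√9409 + 0.625·√7225 = 0.125·75 + 0.125·53 + 0.125·97 + 0.625·85 = 81.25
CE = (81.25)² = 6601.5625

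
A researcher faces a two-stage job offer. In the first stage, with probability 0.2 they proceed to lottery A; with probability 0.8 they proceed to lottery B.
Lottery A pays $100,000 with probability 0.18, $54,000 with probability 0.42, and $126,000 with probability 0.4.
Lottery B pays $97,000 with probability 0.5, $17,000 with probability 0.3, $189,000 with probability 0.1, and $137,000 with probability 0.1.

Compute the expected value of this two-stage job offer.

$87,176

EV(A) = 0.18 × 100000 + 0.42 × 54000 + 0.4 × 126000 = 18000 + 22680 + 50400 = 91080
EV(B) = 0.5 × 97000 + 0.3 × 17000 + 0.1 × 189000 + 0.1 × 137000 = 48500 + 5100 + 18900 + 13700 = 86200
Overall = 0.2 × 91080 + 0.8 × 86200 = 18216 + 68960 = 87176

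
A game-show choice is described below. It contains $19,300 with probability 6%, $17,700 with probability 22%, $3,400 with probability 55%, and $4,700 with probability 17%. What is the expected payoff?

$7,721

EV = 0.06 × 19300 + 0.22 × 17700 + 0.55 × 3400 + 0.17 × 4700 = 1158 + 3894 + 1870 + 799 = 7721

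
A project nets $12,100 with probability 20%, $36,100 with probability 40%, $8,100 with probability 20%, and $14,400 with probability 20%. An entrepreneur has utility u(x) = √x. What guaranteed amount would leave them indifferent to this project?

$19,600

E[u] = 0.2·√12100 + 0.4·√36100 + 0.2·√8100 + 0.2·√14400 = 0.2·110 + 0.4·190 + 0.2·90 + 0.2·120 = 140
CE = (140)² = 19600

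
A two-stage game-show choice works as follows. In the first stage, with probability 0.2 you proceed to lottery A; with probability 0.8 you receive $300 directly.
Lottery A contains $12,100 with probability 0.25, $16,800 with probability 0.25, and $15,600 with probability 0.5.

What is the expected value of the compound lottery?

EV(A) = 0.25 × 12100 + 0.25 × 16800 + 0.5 × 15600 = 3025 + 4200 + 7800 = 15025
Branch B: 300 (certain)
Overall = 0.2 × 15025 + 0.8 × 300 = 3005 + 240 = 3245

$3,245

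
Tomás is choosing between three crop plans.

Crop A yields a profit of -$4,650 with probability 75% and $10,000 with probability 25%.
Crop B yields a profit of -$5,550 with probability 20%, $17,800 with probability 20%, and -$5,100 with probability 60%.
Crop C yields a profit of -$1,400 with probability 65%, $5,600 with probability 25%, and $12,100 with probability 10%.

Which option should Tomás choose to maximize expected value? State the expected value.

Crop C ($1,700)

Crop A = 0.75 × (-4650) + 0.25 × 10000 = -3487.5 + 2500 = -987.5
Crop B = 0.2 × (-5550) + 0.2 × 17800 + 0.6 × (-5100) = -1110 + 3560 − 3060 = -610
Crop C = 0.65 × (-1400) + 0.25 × 5600 + 0.1 × 12100 = -910 + 1400 + 1210 = 1700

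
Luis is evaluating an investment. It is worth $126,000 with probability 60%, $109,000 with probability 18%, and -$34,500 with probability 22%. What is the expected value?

$87,630

EV = 0.6 × 126000 + 0.18 × 109000 + 0.22 × (-34500) = 75600 + 19620 − 7590 = 87630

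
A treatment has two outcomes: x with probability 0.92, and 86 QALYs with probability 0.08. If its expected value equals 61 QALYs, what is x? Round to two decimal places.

0.92·x + 0.08·86 = 61
0.92·x = 61 − 6.88 = 54.12
x = 54.12 / 0.92 = 58.8261

x = 58.83 QALYs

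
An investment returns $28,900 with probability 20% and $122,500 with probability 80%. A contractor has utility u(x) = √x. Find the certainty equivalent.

E[u] = 0.2·√28900 + 0.8·√122500 = 0.2·170 + 0.8·350 = 314
CE = (314)² = 98596

$98,596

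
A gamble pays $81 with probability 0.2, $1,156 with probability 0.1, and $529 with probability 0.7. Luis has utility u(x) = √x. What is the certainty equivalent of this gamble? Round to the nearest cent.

$453.69

E[u] = 0.2·√81 + 0.1·√1156 + 0.7·√529 = 0.2·9 + 0.1·34 + 0.7·23 = 21.3
CE = (21.3)² = 453.69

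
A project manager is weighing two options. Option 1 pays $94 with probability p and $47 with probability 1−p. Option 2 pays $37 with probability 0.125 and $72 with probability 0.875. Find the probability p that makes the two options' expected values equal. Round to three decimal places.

p = 0.439

EV(Option 2) = 0.125 × 37 + 0.875 × 72 = 4.625 + 63 = 67.625
p·94 + (1−p)·47 = 67.625
47p + 47 = 67.625
p = (67.625 − 47) / 47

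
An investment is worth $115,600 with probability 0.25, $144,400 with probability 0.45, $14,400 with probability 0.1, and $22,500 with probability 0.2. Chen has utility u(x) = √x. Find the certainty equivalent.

$88,804

E[u] = 0.25·√115600 + 0.45·√144400 + 0.1·√14400 + 0.2·√22500 = 0.25·340 + 0.45·380 + 0.1·120 + 0.2·150 = 298
CE = (298)² = 88804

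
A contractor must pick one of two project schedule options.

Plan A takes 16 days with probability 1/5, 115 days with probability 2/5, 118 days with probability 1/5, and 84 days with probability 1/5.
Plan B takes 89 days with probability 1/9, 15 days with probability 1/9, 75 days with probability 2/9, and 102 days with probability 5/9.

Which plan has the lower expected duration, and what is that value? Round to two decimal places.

Plan B (84.89 days)

Plan A = 1/5 × 16 + 2/5 × 115 + 1/5 × 118 + 1/5 × 84 = 3.2 + 46 + 23.6 + 16.8 = 89.6
Plan B = 1/9 × 89 + 1/9 × 15 + 2/9 × 75 + 5/9 × 102 = 9.8889 + 1.6667 + 16.6667 + 56.6667 = 84.8889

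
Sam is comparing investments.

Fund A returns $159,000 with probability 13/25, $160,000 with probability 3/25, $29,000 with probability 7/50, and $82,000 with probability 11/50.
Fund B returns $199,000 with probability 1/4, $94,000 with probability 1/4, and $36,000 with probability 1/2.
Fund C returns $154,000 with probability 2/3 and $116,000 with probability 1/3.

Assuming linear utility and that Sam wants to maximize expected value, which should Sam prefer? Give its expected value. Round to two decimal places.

Fund A = 13/25 × 159000 + 3/25 × 160000 + 7/50 × 29000 + 11/50 × 82000 = 82680 + 19200 + 4060 + 18040 = 123980
Fund B = 1/4 × 199000 + 1/4 × 94000 + 1/2 × 36000 = 49750 + 23500 + 18000 = 91250
Fund C = 2/3 × 154000 + 1/3 × 116000 = 102666.6667 + 38666.6667 = 141333.3333

Fund C ($141,333.33)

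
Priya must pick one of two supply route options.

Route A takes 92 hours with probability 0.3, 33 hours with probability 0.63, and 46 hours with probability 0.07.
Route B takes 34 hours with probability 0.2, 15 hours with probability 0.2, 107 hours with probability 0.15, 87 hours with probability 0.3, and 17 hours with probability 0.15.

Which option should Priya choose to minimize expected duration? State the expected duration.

Route A (51.61 hours)

Route A = 0.3 × 92 + 0.63 × 33 + 0.07 × 46 = 27.6 + 20.79 + 3.22 = 51.61
Route B = 0.2 × 34 + 0.2 × 15 + 0.15 × 107 + 0.3 × 87 + 0.15 × 17 = 6.8 + 3 + 16.05 + 26.1 + 2.55 = 54.5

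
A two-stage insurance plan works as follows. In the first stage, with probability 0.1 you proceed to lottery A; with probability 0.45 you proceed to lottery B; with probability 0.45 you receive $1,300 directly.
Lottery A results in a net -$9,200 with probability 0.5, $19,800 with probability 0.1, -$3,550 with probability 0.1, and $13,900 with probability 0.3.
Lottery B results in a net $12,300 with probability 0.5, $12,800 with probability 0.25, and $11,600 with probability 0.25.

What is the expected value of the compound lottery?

$6,217

EV(A) = 0.5 × (-9200) + 0.1 × 19800 + 0.1 × (-3550) + 0.3 × 13900 = -4600 + 1980 − 355 + 4170 = 1195
EV(B) = 0.5 × 12300 + 0.25 × 12800 + 0.25 × 11600 = 6150 + 3200 + 2900 = 12250
Branch C: 1300 (certain)
Overall = 0.1 × 1195 + 0.45 × 12250 + 0.45 × 1300 = 119.5 + 5512.5 + 585 = 6217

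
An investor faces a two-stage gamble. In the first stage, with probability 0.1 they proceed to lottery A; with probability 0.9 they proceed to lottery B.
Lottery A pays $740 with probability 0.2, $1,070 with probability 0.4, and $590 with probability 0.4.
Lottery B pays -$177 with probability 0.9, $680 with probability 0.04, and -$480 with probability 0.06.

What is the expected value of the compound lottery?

EV(A) = 0.2 × 740 + 0.4 × 1070 + 0.4 × 590 = 148 + 428 + 236 = 812
EV(B) = 0.9 × (-177) + 0.04 × 680 + 0.06 × (-480) = -159.3 + 27.2 − 28.8 = -160.9
Overall = 0.1 × 812 + 0.9 × (-160.9) = 81.2 − 144.81 = -63.61

-$63.61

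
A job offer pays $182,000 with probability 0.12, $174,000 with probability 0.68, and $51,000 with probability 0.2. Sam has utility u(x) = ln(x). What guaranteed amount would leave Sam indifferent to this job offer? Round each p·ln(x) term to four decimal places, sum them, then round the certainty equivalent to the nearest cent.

E[u] = 0.12·ln(182000) + 0.68·ln(174000) + 0.2·ln(51000) = 1.4534 + 8.2054 + 2.1679 = 11.8267
CE = e^11.8267 ≈ 136858.11

$136,858.11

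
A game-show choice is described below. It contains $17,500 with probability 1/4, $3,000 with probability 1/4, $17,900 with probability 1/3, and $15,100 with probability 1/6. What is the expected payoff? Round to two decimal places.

$13,608.33

EV = 1/4 × 17500 + 1/4 × 3000 + 1/3 × 17900 + 1/6 × 15100 = 4375 + 750 + 5966.6667 + 2516.6667 = 13608.3333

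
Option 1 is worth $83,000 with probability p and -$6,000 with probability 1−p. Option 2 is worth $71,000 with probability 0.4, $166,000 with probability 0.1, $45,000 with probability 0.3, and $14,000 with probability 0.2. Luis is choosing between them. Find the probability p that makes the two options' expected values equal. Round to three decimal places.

p = 0.756

EV(Option 2) = 0.4 × 71000 + 0.1 × 166000 + 0.3 × 45000 + 0.2 × 14000 = 28400 + 16600 + 13500 + 2800 = 61300
p·83000 + (1−p)·(-6000) = 61300
89000p − 6000 = 61300
p = (61300 + 6000) / 89000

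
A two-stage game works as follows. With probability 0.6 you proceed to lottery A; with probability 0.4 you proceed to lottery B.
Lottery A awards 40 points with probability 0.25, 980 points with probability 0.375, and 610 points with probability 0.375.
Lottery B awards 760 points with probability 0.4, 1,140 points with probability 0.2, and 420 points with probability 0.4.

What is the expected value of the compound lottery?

643.75 points

EV(A) = 0.25 × 40 + 0.375 × 980 + 0.375 × 610 = 10 + 367.5 + 228.75 = 606.25
EV(B) = 0.4 × 760 + 0.2 × 1140 + 0.4 × 420 = 304 + 228 + 168 = 700
Overall = 0.6 × 606.25 + 0.4 × 700 = 363.75 + 280 = 643.75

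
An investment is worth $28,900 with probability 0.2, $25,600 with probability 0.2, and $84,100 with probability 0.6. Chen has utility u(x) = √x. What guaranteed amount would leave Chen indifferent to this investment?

$57,600

E[u] = 0.2·√28900 + 0.2·√25600 + 0.6·√84100 = 0.2·170 + 0.2·160 + 0.6·290 = 240
CE = (240)² = 57600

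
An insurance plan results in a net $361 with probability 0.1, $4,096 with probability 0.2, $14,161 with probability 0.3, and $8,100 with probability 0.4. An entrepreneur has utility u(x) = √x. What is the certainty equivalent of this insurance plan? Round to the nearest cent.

E[u] = 0.1·√361 + 0.2·√4096 + 0.3·√14161 + 0.4·√8100 = 0.1·19 + 0.2·64 + 0.3·119 + 0.4·90 = 86.4
CE = (86.4)² = 7464.96

$7,464.96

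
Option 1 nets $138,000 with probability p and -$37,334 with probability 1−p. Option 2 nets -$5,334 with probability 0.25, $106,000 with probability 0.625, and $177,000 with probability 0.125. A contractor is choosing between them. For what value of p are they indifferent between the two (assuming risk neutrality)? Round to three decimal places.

EV(Option 2) = 0.25 × (-5334) + 0.625 × 106000 + 0.125 × 177000 = -1333.5 + 66250 + 22125 = 87041.5
p·138000 + (1−p)·(-37334) = 87041.5
175334p − 37334 = 87041.5
p = (87041.5 + 37334) / 175334

p = 0.709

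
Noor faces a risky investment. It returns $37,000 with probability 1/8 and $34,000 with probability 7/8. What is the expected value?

$34,375

EV = 1/8 × 37000 + 7/8 × 34000 = 4625 + 29750 = 34375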